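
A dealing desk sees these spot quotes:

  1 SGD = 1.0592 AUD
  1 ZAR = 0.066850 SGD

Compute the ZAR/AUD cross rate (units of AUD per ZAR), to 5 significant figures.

1 ZAR × 0.066850 = 0.06685 SGD
0.06685 SGD × 1.0592 = 0.0708075 AUD

ZAR/AUD = 0.070808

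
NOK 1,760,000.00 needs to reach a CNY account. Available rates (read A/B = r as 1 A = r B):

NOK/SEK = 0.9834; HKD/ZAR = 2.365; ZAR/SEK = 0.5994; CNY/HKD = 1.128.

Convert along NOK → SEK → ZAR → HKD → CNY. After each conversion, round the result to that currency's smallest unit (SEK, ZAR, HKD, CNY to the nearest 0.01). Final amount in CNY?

NOK 1,760,000.00 × 0.9834 = SEK 1,730,784.00
SEK 1,730,784.00 ÷ 0.5994 = ZAR 2,887,527.53
ZAR 2,887,527.53 ÷ 2.365 = HKD 1,220,941.87
HKD 1,220,941.87 ÷ 1.128 = CNY 1,082,395.27

CNY 1,082,395.27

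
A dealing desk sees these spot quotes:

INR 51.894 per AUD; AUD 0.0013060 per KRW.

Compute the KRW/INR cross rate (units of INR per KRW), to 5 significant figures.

KRW/INR = 0.067774

1 KRW × 0.0013060 = 0.001306 AUD
0.001306 AUD × 51.894 = 0.0677736 INR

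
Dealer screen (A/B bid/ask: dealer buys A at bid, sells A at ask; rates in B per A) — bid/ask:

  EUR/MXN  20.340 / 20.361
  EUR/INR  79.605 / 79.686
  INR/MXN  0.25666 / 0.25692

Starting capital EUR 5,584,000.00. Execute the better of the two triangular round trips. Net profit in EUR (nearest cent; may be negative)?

Net profit: EUR 19,312.48

Best loop EUR → INR → MXN → EUR:
EUR 5,584,000.00 × 79.605 (sell EUR at bid) = INR 444,514,320.00
INR 444,514,320.00 × 0.25666 (sell INR at bid) = MXN 114,089,045.37
MXN 114,089,045.37 ÷ 20.361 (buy EUR at ask) = EUR 5,603,312.48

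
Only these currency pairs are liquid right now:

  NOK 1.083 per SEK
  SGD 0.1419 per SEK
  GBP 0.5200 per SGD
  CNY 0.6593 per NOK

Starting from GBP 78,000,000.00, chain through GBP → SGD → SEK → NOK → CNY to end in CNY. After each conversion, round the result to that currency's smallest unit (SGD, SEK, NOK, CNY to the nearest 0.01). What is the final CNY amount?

CNY 754,780,021.14

GBP 78,000,000.00 ÷ 0.5200 = SGD 150,000,000.00
SGD 150,000,000.00 ÷ 0.1419 = SEK 1,057,082,452.43
SEK 1,057,082,452.43 × 1.083 = NOK 1,144,820,295.98
NOK 1,144,820,295.98 × 0.6593 = CNY 754,780,021.14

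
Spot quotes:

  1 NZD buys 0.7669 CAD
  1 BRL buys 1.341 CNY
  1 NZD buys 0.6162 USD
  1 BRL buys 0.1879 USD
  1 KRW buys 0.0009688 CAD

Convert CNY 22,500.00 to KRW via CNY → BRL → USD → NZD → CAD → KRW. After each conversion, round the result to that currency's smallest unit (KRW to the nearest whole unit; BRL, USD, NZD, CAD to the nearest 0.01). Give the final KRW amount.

CNY 22,500.00 ÷ 1.341 = BRL 16,778.52
BRL 16,778.52 × 0.1879 = USD 3,152.68
USD 3,152.68 ÷ 0.6162 = NZD 5,116.33
NZD 5,116.33 × 0.7669 = CAD 3,923.71
CAD 3,923.71 ÷ 0.0009688 = KRW 4,050,072

KRW 4,050,072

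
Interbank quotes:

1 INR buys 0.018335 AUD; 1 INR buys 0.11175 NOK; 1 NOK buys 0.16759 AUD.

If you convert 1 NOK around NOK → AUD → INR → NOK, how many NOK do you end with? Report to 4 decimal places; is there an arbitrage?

Around NOK → AUD → INR → NOK: 1 × 0.16759 ÷ 0.018335 × 0.11175 = 1.021444
Product > 1; profitable direction is NOK → AUD → INR → NOK.

1.0214 (arbitrage exists)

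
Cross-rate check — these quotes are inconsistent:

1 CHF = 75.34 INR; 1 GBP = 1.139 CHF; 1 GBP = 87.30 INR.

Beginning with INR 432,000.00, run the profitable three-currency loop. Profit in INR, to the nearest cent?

Profitable loop is INR → CHF → GBP → INR:
INR 432,000.00 ÷ 75.34 = CHF 5,734.01
CHF 5,734.01 ÷ 1.139 = GBP 5,034.25
GBP 5,034.25 × 87.30 = INR 439,489.65
Profit = INR 439,489.65 − INR 432,000.00

Profit: INR 7,489.65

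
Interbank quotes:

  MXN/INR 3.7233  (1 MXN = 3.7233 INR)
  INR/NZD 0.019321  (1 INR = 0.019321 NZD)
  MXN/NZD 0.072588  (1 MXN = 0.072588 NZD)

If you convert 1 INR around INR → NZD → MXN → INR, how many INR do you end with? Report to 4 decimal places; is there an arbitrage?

Around INR → NZD → MXN → INR: 1 × 0.019321 ÷ 0.072588 × 3.7233 = 0.991044
Product < 1; profitable direction is INR → MXN → NZD → INR.

0.9910 (arbitrage exists)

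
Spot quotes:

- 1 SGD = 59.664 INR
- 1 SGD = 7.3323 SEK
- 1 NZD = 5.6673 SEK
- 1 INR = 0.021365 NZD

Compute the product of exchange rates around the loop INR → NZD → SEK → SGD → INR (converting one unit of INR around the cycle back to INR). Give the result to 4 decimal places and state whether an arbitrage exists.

0.9853 (arbitrage exists)

Around INR → NZD → SEK → SGD → INR: 1 × 0.021365 × 5.6673 ÷ 7.3323 × 59.664 = 0.985261
Product < 1; profitable direction is INR → SGD → SEK → NZD → INR.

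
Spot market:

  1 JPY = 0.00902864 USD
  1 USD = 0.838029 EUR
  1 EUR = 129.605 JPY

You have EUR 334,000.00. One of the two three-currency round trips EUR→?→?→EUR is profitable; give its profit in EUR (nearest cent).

Profit: EUR 6,598.97

Profitable loop is EUR → USD → JPY → EUR:
EUR 334,000.00 ÷ 0.838029 = USD 398,554.23
USD 398,554.23 ÷ 0.00902864 = JPY 44,143,329
JPY 44,143,329 ÷ 129.605 = EUR 340,598.97
Profit = EUR 340,598.97 − EUR 334,000.00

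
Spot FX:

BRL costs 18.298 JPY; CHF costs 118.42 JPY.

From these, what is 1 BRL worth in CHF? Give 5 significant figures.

1 BRL × 18.298 = 18.298 JPY
18.298 JPY ÷ 118.42 = 0.154518 CHF

BRL/CHF = 0.15452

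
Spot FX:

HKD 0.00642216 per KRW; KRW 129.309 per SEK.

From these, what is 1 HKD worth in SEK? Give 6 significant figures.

1 HKD ÷ 0.00642216 = 155.711 KRW
155.711 KRW ÷ 129.309 = 1.20418 SEK

HKD/SEK = 1.20418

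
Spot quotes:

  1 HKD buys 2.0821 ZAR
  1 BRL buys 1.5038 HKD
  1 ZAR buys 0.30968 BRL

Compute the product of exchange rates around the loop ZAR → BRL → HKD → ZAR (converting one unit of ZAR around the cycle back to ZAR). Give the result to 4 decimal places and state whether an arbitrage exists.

Around ZAR → BRL → HKD → ZAR: 1 × 0.30968 × 1.5038 × 2.0821 = 0.969627
Product < 1; profitable direction is ZAR → HKD → BRL → ZAR.

0.9696 (arbitrage exists)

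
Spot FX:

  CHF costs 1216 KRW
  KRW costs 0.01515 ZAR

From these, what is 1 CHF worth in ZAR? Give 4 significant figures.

1 CHF × 1216 = 1216 KRW
1216 KRW × 0.01515 = 18.4224 ZAR

CHF/ZAR = 18.42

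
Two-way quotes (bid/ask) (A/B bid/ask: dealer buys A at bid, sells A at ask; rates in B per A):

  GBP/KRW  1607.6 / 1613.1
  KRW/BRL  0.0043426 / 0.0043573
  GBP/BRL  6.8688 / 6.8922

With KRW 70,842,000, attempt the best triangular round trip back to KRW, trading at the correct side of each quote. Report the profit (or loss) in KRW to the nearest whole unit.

Best loop KRW → BRL → GBP → KRW:
KRW 70,842,000 × 0.0043426 (sell KRW at bid) = BRL 307,638.47
BRL 307,638.47 ÷ 6.8922 (buy GBP at ask) = GBP 44,635.74
GBP 44,635.74 × 1607.6 (sell GBP at bid) = KRW 71,756,421

Net profit: KRW 914,421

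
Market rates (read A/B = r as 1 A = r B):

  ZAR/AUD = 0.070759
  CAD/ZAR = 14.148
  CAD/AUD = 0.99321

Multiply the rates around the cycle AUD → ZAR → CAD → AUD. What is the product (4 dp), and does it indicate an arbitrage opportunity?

Around AUD → ZAR → CAD → AUD: 1 ÷ 0.070759 ÷ 14.148 × 0.99321 = 0.992120
Product < 1; profitable direction is AUD → CAD → ZAR → AUD.

0.9921 (arbitrage exists)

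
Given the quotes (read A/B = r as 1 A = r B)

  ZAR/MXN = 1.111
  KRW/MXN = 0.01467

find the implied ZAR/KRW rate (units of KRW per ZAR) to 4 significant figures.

ZAR/KRW = 75.73

1 ZAR × 1.111 = 1.111 MXN
1.111 MXN ÷ 0.01467 = 75.7328 KRW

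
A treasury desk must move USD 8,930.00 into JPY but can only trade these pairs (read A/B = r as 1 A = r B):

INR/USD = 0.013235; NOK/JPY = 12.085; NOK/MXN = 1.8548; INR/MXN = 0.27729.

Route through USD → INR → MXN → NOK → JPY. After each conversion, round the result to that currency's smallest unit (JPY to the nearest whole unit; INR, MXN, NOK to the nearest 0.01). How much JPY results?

USD 8,930.00 ÷ 0.013235 = INR 674,726.11
INR 674,726.11 × 0.27729 = MXN 187,094.80
MXN 187,094.80 ÷ 1.8548 = NOK 100,870.61
NOK 100,870.61 × 12.085 = JPY 1,219,021

JPY 1,219,021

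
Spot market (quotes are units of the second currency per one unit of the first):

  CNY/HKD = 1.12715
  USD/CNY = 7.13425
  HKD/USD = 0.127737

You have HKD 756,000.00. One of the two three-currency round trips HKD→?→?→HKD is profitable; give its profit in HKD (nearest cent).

Profit: HKD 20,548.43

Profitable loop is HKD → USD → CNY → HKD:
HKD 756,000.00 × 0.127737 = USD 96,569.17
USD 96,569.17 × 7.13425 = CNY 688,948.62
CNY 688,948.62 × 1.12715 = HKD 776,548.43
Profit = HKD 776,548.43 − HKD 756,000.00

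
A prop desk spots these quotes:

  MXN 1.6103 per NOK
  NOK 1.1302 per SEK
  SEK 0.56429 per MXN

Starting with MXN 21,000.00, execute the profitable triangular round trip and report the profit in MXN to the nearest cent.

Profitable loop is MXN → SEK → NOK → MXN:
MXN 21,000.00 × 0.56429 = SEK 11,850.09
SEK 11,850.09 × 1.1302 = NOK 13,392.97
NOK 13,392.97 × 1.6103 = MXN 21,566.70
Profit = MXN 21,566.70 − MXN 21,000.00

Profit: MXN 566.70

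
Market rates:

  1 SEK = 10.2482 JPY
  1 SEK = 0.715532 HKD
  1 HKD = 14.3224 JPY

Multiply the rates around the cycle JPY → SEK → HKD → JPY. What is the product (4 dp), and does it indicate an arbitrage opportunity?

1.0000 (no arbitrage)

Around JPY → SEK → HKD → JPY: 1 ÷ 10.2482 × 0.715532 × 14.3224 = 0.999994
Product ≈ 1 (deviation 0.001%, within rounding noise).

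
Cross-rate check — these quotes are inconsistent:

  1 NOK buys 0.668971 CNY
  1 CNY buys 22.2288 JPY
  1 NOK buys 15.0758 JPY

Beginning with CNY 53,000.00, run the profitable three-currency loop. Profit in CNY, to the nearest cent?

Profitable loop is CNY → NOK → JPY → CNY:
CNY 53,000.00 ÷ 0.668971 = NOK 79,226.15
NOK 79,226.15 × 15.0758 = JPY 1,194,398
JPY 1,194,398 ÷ 22.2288 = CNY 53,731.99
Profit = CNY 53,731.99 − CNY 53,000.00

Profit: CNY 731.99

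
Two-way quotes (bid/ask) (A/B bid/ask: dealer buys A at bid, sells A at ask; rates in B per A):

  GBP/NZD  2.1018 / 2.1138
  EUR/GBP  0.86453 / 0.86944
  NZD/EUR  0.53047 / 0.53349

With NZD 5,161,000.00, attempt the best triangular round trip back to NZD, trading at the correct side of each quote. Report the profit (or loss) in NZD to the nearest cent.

Best loop NZD → GBP → EUR → NZD:
NZD 5,161,000.00 ÷ 2.1138 (buy GBP at ask) = GBP 2,441,574.42
GBP 2,441,574.42 ÷ 0.86944 (buy EUR at ask) = EUR 2,808,214.96
EUR 2,808,214.96 ÷ 0.53349 (buy NZD at ask) = NZD 5,263,856.79

Net profit: NZD 102,856.79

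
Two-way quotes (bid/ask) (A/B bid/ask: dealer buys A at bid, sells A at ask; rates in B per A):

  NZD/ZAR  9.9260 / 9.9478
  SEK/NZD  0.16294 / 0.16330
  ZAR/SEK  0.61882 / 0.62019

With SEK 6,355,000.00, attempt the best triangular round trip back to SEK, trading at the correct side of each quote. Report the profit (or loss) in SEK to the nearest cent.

Net profit: SEK 5,362.66

Best loop SEK → NZD → ZAR → SEK:
SEK 6,355,000.00 × 0.16294 (sell SEK at bid) = NZD 1,035,483.70
NZD 1,035,483.70 × 9.9260 (sell NZD at bid) = ZAR 10,278,211.21
ZAR 10,278,211.21 × 0.61882 (sell ZAR at bid) = SEK 6,360,362.66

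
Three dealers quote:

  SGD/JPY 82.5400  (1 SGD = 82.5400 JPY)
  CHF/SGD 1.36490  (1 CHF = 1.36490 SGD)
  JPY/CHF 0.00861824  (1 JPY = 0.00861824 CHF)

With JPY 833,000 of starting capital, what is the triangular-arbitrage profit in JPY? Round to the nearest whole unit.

Profitable loop is JPY → SGD → CHF → JPY:
JPY 833,000 ÷ 82.5400 = SGD 10,092.08
SGD 10,092.08 ÷ 1.36490 = CHF 7,394.00
CHF 7,394.00 ÷ 0.00861824 = JPY 857,948
Profit = JPY 857,948 − JPY 833,000

Profit: JPY 24,948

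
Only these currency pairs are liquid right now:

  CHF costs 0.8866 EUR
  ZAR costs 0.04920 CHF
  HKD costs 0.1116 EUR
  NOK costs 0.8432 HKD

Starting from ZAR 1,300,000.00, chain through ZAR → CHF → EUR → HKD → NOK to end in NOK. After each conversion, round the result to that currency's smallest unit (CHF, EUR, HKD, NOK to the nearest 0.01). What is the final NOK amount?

ZAR 1,300,000.00 × 0.04920 = CHF 63,960.00
CHF 63,960.00 × 0.8866 = EUR 56,706.94
EUR 56,706.94 ÷ 0.1116 = HKD 508,126.70
HKD 508,126.70 ÷ 0.8432 = NOK 602,617.05

NOK 602,617.05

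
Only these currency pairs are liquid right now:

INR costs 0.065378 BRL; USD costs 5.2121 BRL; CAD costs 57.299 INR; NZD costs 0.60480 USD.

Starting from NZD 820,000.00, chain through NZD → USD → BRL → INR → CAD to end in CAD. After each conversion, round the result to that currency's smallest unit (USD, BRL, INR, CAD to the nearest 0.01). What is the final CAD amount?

NZD 820,000.00 × 0.60480 = USD 495,936.00
USD 495,936.00 × 5.2121 = BRL 2,584,868.03
BRL 2,584,868.03 ÷ 0.065378 = INR 39,537,275.99
INR 39,537,275.99 ÷ 57.299 = CAD 690,016.86

CAD 690,016.86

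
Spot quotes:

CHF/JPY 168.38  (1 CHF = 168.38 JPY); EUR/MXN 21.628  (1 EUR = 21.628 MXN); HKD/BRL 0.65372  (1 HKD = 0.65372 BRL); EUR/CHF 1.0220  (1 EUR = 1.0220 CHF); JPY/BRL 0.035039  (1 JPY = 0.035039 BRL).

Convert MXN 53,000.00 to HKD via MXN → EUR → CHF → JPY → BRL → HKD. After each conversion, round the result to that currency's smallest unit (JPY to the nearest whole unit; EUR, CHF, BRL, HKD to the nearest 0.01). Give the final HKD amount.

HKD 22,602.77

MXN 53,000.00 ÷ 21.628 = EUR 2,450.53
EUR 2,450.53 × 1.0220 = CHF 2,504.44
CHF 2,504.44 × 168.38 = JPY 421,698
JPY 421,698 × 0.035039 = BRL 14,775.88
BRL 14,775.88 ÷ 0.65372 = HKD 22,602.77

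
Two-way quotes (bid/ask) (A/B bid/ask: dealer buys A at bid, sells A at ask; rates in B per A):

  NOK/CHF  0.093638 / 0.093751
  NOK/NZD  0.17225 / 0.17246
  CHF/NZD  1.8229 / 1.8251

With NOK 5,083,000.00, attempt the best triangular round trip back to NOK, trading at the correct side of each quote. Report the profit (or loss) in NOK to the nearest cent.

Best loop NOK → NZD → CHF → NOK:
NOK 5,083,000.00 × 0.17225 (sell NOK at bid) = NZD 875,546.75
NZD 875,546.75 ÷ 1.8251 (buy CHF at ask) = CHF 479,725.36
CHF 479,725.36 ÷ 0.093751 (buy NOK at ask) = NOK 5,117,015.90

Net profit: NOK 34,015.90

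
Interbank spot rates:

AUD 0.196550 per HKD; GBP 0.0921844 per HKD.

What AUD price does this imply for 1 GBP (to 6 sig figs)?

GBP/AUD = 2.13214

1 GBP ÷ 0.0921844 = 10.8478 HKD
10.8478 HKD × 0.196550 = 2.13214 AUD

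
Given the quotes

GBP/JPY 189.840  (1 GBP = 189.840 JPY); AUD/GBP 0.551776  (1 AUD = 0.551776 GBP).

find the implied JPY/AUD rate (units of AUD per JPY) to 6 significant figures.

JPY/AUD = 0.00954662

1 JPY ÷ 189.840 = 0.00526759 GBP
0.00526759 GBP ÷ 0.551776 = 0.00954662 AUD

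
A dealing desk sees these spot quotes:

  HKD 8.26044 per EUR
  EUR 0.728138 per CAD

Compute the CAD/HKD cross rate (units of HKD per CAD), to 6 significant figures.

CAD/HKD = 6.01474

1 CAD × 0.728138 = 0.728138 EUR
0.728138 EUR × 8.26044 = 6.01474 HKD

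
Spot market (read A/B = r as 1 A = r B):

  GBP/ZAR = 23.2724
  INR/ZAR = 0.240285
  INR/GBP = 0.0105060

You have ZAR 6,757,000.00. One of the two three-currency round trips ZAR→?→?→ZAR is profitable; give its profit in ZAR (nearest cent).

Profit: ZAR 118,524.40

Profitable loop is ZAR → INR → GBP → ZAR:
ZAR 6,757,000.00 ÷ 0.240285 = INR 28,120,773.25
INR 28,120,773.25 × 0.0105060 = GBP 295,436.84
GBP 295,436.84 × 23.2724 = ZAR 6,875,524.40
Profit = ZAR 6,875,524.40 − ZAR 6,757,000.00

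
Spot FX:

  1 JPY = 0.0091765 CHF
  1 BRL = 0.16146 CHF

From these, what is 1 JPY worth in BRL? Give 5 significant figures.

1 JPY × 0.0091765 = 0.0091765 CHF
0.0091765 CHF ÷ 0.16146 = 0.0568345 BRL

JPY/BRL = 0.056835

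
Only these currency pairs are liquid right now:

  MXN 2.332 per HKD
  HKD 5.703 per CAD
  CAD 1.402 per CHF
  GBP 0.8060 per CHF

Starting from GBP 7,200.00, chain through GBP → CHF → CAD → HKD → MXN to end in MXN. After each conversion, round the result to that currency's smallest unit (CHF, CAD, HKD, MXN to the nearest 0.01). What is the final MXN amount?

GBP 7,200.00 ÷ 0.8060 = CHF 8,933.00
CHF 8,933.00 × 1.402 = CAD 12,524.07
CAD 12,524.07 × 5.703 = HKD 71,424.77
HKD 71,424.77 × 2.332 = MXN 166,562.56

MXN 166,562.56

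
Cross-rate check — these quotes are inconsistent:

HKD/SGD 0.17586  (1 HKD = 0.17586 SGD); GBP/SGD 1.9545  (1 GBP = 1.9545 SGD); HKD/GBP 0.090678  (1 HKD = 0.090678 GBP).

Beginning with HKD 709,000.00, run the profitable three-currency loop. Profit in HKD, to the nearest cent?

Profitable loop is HKD → GBP → SGD → HKD:
HKD 709,000.00 × 0.090678 = GBP 64,290.70
GBP 64,290.70 × 1.9545 = SGD 125,656.18
SGD 125,656.18 ÷ 0.17586 = HKD 714,523.92
Profit = HKD 714,523.92 − HKD 709,000.00

Profit: HKD 5,523.92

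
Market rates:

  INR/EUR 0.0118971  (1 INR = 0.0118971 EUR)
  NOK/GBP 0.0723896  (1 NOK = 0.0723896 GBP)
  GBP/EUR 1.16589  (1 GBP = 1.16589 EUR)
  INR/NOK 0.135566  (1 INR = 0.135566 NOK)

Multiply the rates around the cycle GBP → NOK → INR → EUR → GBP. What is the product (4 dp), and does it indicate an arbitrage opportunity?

Around GBP → NOK → INR → EUR → GBP: 1 ÷ 0.0723896 ÷ 0.135566 × 0.0118971 ÷ 1.16589 = 1.039816
Product > 1; profitable direction is GBP → NOK → INR → EUR → GBP.

1.0398 (arbitrage exists)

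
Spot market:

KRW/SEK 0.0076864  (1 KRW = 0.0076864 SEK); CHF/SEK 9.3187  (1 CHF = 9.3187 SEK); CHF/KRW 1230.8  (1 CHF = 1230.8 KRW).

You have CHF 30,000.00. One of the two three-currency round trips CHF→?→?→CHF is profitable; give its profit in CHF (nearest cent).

Profit: CHF 456.25

Profitable loop is CHF → KRW → SEK → CHF:
CHF 30,000.00 × 1230.8 = KRW 36,924,000
KRW 36,924,000 × 0.0076864 = SEK 283,812.63
SEK 283,812.63 ÷ 9.3187 = CHF 30,456.25
Profit = CHF 30,456.25 − CHF 30,000.00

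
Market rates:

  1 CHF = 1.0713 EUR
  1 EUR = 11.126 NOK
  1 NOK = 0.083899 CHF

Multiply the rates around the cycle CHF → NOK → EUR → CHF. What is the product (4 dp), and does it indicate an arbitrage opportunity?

1.0000 (no arbitrage)

Around CHF → NOK → EUR → CHF: 1 ÷ 0.083899 ÷ 11.126 ÷ 1.0713 = 0.999984
Product ≈ 1 (deviation 0.002%, within rounding noise).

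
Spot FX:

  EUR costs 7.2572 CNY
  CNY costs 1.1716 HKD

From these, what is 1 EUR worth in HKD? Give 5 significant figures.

EUR/HKD = 8.5025

1 EUR × 7.2572 = 7.2572 CNY
7.2572 CNY × 1.1716 = 8.50254 HKD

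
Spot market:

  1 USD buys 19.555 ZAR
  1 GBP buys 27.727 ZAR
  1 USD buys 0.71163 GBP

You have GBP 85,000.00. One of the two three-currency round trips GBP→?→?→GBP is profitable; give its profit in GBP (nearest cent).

Profitable loop is GBP → ZAR → USD → GBP:
GBP 85,000.00 × 27.727 = ZAR 2,356,795.00
ZAR 2,356,795.00 ÷ 19.555 = USD 120,521.35
USD 120,521.35 × 0.71163 = GBP 85,766.61
Profit = GBP 85,766.61 − GBP 85,000.00

Profit: GBP 766.61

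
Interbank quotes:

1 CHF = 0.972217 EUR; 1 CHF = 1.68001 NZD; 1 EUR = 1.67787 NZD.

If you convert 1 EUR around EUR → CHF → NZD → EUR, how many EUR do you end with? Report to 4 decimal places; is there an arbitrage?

1.0299 (arbitrage exists)

Around EUR → CHF → NZD → EUR: 1 ÷ 0.972217 × 1.68001 ÷ 1.67787 = 1.029889
Product > 1; profitable direction is EUR → CHF → NZD → EUR.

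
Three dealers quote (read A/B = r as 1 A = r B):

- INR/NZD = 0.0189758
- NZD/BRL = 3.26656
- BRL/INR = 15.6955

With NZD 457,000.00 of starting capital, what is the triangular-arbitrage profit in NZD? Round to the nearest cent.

Profit: NZD 12,732.18

Profitable loop is NZD → INR → BRL → NZD:
NZD 457,000.00 ÷ 0.0189758 = INR 24,083,306.11
INR 24,083,306.11 ÷ 15.6955 = BRL 1,534,408.34
BRL 1,534,408.34 ÷ 3.26656 = NZD 469,732.18
Profit = NZD 469,732.18 − NZD 457,000.00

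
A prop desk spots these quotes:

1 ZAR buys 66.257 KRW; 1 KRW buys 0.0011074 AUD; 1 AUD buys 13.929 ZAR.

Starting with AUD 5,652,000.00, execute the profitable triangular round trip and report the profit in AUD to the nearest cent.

Profitable loop is AUD → ZAR → KRW → AUD:
AUD 5,652,000.00 × 13.929 = ZAR 78,726,708.00
ZAR 78,726,708.00 × 66.257 = KRW 5,216,195,492
KRW 5,216,195,492 × 0.0011074 = AUD 5,776,414.89
Profit = AUD 5,776,414.89 − AUD 5,652,000.00

Profit: AUD 124,414.89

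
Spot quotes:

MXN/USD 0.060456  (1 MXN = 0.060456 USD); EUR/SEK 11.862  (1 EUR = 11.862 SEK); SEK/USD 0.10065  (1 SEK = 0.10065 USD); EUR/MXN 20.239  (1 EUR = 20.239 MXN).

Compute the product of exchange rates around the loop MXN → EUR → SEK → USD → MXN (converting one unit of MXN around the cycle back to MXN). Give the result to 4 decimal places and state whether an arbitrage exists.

0.9758 (arbitrage exists)

Around MXN → EUR → SEK → USD → MXN: 1 ÷ 20.239 × 11.862 × 0.10065 ÷ 0.060456 = 0.975761
Product < 1; profitable direction is MXN → USD → SEK → EUR → MXN.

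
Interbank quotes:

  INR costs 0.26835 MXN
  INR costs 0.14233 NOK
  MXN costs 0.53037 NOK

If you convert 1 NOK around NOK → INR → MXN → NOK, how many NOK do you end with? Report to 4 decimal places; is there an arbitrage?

1.0000 (no arbitrage)

Around NOK → INR → MXN → NOK: 1 ÷ 0.14233 × 0.26835 × 0.53037 = 0.999963
Product ≈ 1 (deviation 0.004%, within rounding noise).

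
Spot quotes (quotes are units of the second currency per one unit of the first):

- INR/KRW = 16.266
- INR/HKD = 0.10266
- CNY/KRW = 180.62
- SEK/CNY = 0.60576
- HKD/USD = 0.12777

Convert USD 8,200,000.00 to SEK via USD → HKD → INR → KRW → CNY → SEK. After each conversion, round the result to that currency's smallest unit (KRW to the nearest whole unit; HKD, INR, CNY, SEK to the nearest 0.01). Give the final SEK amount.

SEK 92,939,008.58

USD 8,200,000.00 ÷ 0.12777 = HKD 64,177,819.52
HKD 64,177,819.52 ÷ 0.10266 = INR 625,149,225.79
INR 625,149,225.79 × 16.266 = KRW 10,168,677,307
KRW 10,168,677,307 ÷ 180.62 = CNY 56,298,733.84
CNY 56,298,733.84 ÷ 0.60576 = SEK 92,939,008.58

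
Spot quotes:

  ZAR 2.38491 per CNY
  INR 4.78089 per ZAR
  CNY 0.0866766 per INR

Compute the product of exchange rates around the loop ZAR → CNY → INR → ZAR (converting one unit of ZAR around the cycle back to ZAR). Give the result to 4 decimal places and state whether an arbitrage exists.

Around ZAR → CNY → INR → ZAR: 1 ÷ 2.38491 ÷ 0.0866766 ÷ 4.78089 = 1.011853
Product > 1; profitable direction is ZAR → CNY → INR → ZAR.

1.0119 (arbitrage exists)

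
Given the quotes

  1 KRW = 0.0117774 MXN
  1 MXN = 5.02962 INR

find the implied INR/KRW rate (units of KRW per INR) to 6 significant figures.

1 INR ÷ 5.02962 = 0.198822 MXN
0.198822 MXN ÷ 0.0117774 = 16.8817 KRW

INR/KRW = 16.8817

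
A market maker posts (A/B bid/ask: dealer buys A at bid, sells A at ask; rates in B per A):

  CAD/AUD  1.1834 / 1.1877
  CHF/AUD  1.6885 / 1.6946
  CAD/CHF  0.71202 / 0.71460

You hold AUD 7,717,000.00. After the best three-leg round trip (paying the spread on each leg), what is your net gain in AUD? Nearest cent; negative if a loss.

Best loop AUD → CAD → CHF → AUD:
AUD 7,717,000.00 ÷ 1.1877 (buy CAD at ask) = CAD 6,497,432.01
CAD 6,497,432.01 × 0.71202 (sell CAD at bid) = CHF 4,626,301.54
CHF 4,626,301.54 × 1.6885 (sell CHF at bid) = AUD 7,811,510.15

Net profit: AUD 94,510.15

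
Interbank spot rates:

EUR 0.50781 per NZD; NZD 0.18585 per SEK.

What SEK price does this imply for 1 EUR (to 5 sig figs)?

1 EUR ÷ 0.50781 = 1.96924 NZD
1.96924 NZD ÷ 0.18585 = 10.5959 SEK

EUR/SEK = 10.596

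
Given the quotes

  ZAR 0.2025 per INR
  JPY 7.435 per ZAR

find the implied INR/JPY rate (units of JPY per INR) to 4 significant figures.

INR/JPY = 1.506

1 INR × 0.2025 = 0.2025 ZAR
0.2025 ZAR × 7.435 = 1.50559 JPY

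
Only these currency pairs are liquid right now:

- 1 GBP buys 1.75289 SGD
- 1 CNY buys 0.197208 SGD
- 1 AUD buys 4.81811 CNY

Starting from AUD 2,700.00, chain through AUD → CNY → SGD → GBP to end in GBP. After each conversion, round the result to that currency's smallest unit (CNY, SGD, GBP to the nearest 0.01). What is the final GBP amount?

GBP 1,463.56

AUD 2,700.00 × 4.81811 = CNY 13,008.90
CNY 13,008.90 × 0.197208 = SGD 2,565.46
SGD 2,565.46 ÷ 1.75289 = GBP 1,463.56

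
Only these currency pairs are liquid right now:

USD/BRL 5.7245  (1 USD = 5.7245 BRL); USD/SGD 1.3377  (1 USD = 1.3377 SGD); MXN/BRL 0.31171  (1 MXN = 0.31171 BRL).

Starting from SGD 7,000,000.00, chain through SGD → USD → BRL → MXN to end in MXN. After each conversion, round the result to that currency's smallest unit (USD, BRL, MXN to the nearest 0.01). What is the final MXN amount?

MXN 96,100,608.55

SGD 7,000,000.00 ÷ 1.3377 = USD 5,232,862.38
USD 5,232,862.38 × 5.7245 = BRL 29,955,520.69
BRL 29,955,520.69 ÷ 0.31171 = MXN 96,100,608.55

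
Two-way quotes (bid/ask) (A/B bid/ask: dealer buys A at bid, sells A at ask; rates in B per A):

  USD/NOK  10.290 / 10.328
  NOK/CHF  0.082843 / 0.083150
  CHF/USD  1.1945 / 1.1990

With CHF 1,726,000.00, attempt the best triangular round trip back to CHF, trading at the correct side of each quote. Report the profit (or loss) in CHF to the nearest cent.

Best loop CHF → USD → NOK → CHF:
CHF 1,726,000.00 × 1.1945 (sell CHF at bid) = USD 2,061,707.00
USD 2,061,707.00 × 10.290 (sell USD at bid) = NOK 21,214,965.03
NOK 21,214,965.03 × 0.082843 (sell NOK at bid) = CHF 1,757,511.35

Net profit: CHF 31,511.35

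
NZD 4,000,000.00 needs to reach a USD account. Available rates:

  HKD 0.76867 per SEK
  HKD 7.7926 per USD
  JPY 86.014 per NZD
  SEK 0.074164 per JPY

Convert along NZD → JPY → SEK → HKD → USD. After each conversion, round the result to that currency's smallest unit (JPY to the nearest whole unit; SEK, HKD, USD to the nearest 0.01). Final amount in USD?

USD 2,516,980.37

NZD 4,000,000.00 × 86.014 = JPY 344,056,000
JPY 344,056,000 × 0.074164 = SEK 25,516,569.18
SEK 25,516,569.18 × 0.76867 = HKD 19,613,821.23
HKD 19,613,821.23 ÷ 7.7926 = USD 2,516,980.37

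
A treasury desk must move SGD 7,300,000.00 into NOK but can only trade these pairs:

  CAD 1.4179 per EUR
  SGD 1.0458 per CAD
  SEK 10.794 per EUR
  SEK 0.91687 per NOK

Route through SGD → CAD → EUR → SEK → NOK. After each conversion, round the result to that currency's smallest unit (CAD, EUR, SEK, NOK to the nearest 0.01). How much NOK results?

NOK 57,956,649.54

SGD 7,300,000.00 ÷ 1.0458 = CAD 6,980,302.16
CAD 6,980,302.16 ÷ 1.4179 = EUR 4,922,986.22
EUR 4,922,986.22 × 10.794 = SEK 53,138,713.26
SEK 53,138,713.26 ÷ 0.91687 = NOK 57,956,649.54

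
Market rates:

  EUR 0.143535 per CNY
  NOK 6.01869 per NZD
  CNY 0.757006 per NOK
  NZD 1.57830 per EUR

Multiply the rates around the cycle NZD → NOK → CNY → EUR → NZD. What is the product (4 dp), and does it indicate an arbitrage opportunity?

Around NZD → NOK → CNY → EUR → NZD: 1 × 6.01869 × 0.757006 × 0.143535 × 1.57830 = 1.032164
Product > 1; profitable direction is NZD → NOK → CNY → EUR → NZD.

1.0322 (arbitrage exists)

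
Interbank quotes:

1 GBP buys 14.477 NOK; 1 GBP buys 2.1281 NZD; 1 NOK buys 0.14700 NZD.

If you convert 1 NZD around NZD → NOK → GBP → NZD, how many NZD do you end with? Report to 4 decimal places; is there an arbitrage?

1.0000 (no arbitrage)

Around NZD → NOK → GBP → NZD: 1 ÷ 0.14700 ÷ 14.477 × 2.1281 = 0.999991
Product ≈ 1 (deviation 0.001%, within rounding noise).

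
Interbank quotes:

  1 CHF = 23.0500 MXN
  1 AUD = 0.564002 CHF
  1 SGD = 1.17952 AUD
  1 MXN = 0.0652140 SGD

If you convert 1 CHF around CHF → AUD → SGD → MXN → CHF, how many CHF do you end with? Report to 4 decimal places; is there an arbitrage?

1.0000 (no arbitrage)

Around CHF → AUD → SGD → MXN → CHF: 1 ÷ 0.564002 ÷ 1.17952 ÷ 0.0652140 ÷ 23.0500 = 1.000005
Product ≈ 1 (deviation 0.001%, within rounding noise).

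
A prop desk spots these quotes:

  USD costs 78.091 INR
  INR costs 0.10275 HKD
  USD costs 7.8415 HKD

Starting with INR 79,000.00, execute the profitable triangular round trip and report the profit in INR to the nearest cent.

Profitable loop is INR → HKD → USD → INR:
INR 79,000.00 × 0.10275 = HKD 8,117.25
HKD 8,117.25 ÷ 7.8415 = USD 1,035.17
USD 1,035.17 × 78.091 = INR 80,837.11
Profit = INR 80,837.11 − INR 79,000.00

Profit: INR 1,837.11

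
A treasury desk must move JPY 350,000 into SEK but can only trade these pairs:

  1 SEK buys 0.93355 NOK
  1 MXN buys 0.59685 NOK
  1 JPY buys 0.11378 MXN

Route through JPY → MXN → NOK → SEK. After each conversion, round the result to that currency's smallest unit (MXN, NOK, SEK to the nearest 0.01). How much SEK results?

JPY 350,000 × 0.11378 = MXN 39,823.00
MXN 39,823.00 × 0.59685 = NOK 23,768.36
NOK 23,768.36 ÷ 0.93355 = SEK 25,460.19

SEK 25,460.19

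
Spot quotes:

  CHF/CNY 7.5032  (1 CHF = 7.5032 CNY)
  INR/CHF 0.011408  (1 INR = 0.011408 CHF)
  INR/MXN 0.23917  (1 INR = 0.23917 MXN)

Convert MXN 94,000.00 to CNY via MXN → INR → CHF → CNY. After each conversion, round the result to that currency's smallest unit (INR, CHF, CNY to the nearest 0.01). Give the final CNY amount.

CNY 33,641.65

MXN 94,000.00 ÷ 0.23917 = INR 393,025.88
INR 393,025.88 × 0.011408 = CHF 4,483.64
CHF 4,483.64 × 7.5032 = CNY 33,641.65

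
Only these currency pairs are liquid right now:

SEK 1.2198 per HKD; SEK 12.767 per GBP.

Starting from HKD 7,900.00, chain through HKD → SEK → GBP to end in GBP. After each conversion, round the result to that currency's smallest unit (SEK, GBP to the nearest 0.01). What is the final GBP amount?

HKD 7,900.00 × 1.2198 = SEK 9,636.42
SEK 9,636.42 ÷ 12.767 = GBP 754.79

GBP 754.79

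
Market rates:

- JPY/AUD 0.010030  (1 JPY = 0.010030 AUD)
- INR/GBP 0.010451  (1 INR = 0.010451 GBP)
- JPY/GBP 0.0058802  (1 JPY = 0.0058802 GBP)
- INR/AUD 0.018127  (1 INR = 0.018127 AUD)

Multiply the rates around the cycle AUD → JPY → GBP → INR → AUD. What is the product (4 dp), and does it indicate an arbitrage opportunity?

Around AUD → JPY → GBP → INR → AUD: 1 ÷ 0.010030 × 0.0058802 ÷ 0.010451 × 0.018127 = 1.016856
Product > 1; profitable direction is AUD → JPY → GBP → INR → AUD.

1.0169 (arbitrage exists)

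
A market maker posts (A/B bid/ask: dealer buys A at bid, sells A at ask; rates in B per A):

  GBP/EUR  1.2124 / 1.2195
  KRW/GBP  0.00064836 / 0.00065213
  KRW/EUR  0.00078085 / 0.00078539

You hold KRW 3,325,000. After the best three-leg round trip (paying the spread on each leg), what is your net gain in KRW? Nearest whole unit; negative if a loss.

Net profit: KRW 2,886

Best loop KRW → GBP → EUR → KRW:
KRW 3,325,000 × 0.00064836 (sell KRW at bid) = GBP 2,155.80
GBP 2,155.80 × 1.2124 (sell GBP at bid) = EUR 2,613.69
EUR 2,613.69 ÷ 0.00078539 (buy KRW at ask) = KRW 3,327,886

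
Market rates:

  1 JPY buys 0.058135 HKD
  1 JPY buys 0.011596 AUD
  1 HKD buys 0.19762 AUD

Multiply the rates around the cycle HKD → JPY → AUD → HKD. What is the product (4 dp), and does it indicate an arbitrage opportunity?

Around HKD → JPY → AUD → HKD: 1 ÷ 0.058135 × 0.011596 ÷ 0.19762 = 1.009345
Product > 1; profitable direction is HKD → JPY → AUD → HKD.

1.0093 (arbitrage exists)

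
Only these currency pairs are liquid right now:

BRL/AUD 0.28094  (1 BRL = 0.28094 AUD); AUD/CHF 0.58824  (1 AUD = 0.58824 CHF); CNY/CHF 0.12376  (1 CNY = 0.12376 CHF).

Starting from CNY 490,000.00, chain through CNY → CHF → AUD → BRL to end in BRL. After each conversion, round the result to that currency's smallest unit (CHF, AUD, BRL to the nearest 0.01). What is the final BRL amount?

BRL 366,951.16

CNY 490,000.00 × 0.12376 = CHF 60,642.40
CHF 60,642.40 ÷ 0.58824 = AUD 103,091.26
AUD 103,091.26 ÷ 0.28094 = BRL 366,951.16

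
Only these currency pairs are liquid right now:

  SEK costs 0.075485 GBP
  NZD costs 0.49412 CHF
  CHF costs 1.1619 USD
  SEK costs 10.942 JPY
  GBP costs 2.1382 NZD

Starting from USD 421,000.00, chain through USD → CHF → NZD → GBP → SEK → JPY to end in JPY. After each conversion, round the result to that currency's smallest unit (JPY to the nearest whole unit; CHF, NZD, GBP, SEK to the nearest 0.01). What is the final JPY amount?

JPY 49,712,846

USD 421,000.00 ÷ 1.1619 = CHF 362,337.55
CHF 362,337.55 ÷ 0.49412 = NZD 733,298.69
NZD 733,298.69 ÷ 2.1382 = GBP 342,951.40
GBP 342,951.40 ÷ 0.075485 = SEK 4,543,305.29
SEK 4,543,305.29 × 10.942 = JPY 49,712,846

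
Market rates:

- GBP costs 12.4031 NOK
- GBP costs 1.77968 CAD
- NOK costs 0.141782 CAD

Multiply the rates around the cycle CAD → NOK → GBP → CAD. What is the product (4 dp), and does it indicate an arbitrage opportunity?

Around CAD → NOK → GBP → CAD: 1 ÷ 0.141782 ÷ 12.4031 × 1.77968 = 1.012023
Product > 1; profitable direction is CAD → NOK → GBP → CAD.

1.0120 (arbitrage exists)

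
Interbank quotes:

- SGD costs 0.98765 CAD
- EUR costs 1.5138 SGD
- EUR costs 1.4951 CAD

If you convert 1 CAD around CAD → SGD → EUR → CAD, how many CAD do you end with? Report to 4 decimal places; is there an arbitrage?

1.0000 (no arbitrage)

Around CAD → SGD → EUR → CAD: 1 ÷ 0.98765 ÷ 1.5138 × 1.4951 = 0.999997
Product ≈ 1 (deviation 0.000%, within rounding noise).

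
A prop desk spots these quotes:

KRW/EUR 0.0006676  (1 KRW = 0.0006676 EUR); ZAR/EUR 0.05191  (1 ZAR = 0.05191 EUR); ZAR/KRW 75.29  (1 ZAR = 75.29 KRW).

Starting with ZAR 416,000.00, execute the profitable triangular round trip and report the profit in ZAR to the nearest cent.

Profit: ZAR 13,626.18

Profitable loop is ZAR → EUR → KRW → ZAR:
ZAR 416,000.00 × 0.05191 = EUR 21,594.56
EUR 21,594.56 ÷ 0.0006676 = KRW 32,346,555
KRW 32,346,555 ÷ 75.29 = ZAR 429,626.18
Profit = ZAR 429,626.18 − ZAR 416,000.00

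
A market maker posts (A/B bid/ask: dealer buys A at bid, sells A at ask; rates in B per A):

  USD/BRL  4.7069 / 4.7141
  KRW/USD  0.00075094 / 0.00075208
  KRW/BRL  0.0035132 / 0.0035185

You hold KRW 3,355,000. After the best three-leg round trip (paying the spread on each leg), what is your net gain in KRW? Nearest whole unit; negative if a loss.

Net profit: KRW 15,351

Best loop KRW → USD → BRL → KRW:
KRW 3,355,000 × 0.00075094 (sell KRW at bid) = USD 2,519.40
USD 2,519.40 × 4.7069 (sell USD at bid) = BRL 11,858.58
BRL 11,858.58 ÷ 0.0035185 (buy KRW at ask) = KRW 3,370,351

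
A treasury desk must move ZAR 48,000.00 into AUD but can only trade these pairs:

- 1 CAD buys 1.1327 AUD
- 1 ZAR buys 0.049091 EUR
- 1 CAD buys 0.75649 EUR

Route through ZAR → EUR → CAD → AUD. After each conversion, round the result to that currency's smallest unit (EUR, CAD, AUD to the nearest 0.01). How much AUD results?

ZAR 48,000.00 × 0.049091 = EUR 2,356.37
EUR 2,356.37 ÷ 0.75649 = CAD 3,114.87
CAD 3,114.87 × 1.1327 = AUD 3,528.21

AUD 3,528.21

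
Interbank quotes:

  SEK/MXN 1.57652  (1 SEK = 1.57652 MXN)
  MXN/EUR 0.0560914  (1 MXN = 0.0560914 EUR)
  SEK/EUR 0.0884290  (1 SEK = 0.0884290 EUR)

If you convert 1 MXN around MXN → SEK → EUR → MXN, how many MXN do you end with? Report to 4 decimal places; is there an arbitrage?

Around MXN → SEK → EUR → MXN: 1 ÷ 1.57652 × 0.0884290 ÷ 0.0560914 = 0.999998
Product ≈ 1 (deviation 0.000%, within rounding noise).

1.0000 (no arbitrage)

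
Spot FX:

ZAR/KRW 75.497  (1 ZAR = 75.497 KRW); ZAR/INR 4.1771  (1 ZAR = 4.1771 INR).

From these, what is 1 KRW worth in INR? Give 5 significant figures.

KRW/INR = 0.055328

1 KRW ÷ 75.497 = 0.0132456 ZAR
0.0132456 ZAR × 4.1771 = 0.055328 INR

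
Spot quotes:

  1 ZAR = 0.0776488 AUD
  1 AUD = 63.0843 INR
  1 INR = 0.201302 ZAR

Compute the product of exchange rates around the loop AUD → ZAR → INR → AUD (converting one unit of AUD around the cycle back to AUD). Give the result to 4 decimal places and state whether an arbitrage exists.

Around AUD → ZAR → INR → AUD: 1 ÷ 0.0776488 ÷ 0.201302 ÷ 63.0843 = 1.014135
Product > 1; profitable direction is AUD → ZAR → INR → AUD.

1.0141 (arbitrage exists)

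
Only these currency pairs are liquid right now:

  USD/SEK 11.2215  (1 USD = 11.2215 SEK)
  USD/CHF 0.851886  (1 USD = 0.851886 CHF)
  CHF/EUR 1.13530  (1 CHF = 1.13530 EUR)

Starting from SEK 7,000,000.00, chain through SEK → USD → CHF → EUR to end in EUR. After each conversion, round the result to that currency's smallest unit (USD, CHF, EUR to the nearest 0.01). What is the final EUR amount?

EUR 603,308.22

SEK 7,000,000.00 ÷ 11.2215 = USD 623,802.52
USD 623,802.52 × 0.851886 = CHF 531,408.63
CHF 531,408.63 × 1.13530 = EUR 603,308.22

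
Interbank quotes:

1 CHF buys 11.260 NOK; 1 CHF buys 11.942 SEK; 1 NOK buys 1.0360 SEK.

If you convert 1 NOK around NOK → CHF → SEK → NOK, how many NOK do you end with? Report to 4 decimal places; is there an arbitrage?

Around NOK → CHF → SEK → NOK: 1 ÷ 11.260 × 11.942 ÷ 1.0360 = 1.023715
Product > 1; profitable direction is NOK → CHF → SEK → NOK.

1.0237 (arbitrage exists)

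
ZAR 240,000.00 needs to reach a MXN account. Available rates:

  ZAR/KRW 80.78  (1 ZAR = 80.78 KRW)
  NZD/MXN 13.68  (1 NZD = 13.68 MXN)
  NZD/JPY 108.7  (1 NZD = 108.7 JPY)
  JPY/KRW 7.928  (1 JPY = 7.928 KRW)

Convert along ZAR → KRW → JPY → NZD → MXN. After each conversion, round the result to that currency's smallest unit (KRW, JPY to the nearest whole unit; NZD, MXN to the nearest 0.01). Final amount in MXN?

ZAR 240,000.00 × 80.78 = KRW 19,387,200
KRW 19,387,200 ÷ 7.928 = JPY 2,445,409
JPY 2,445,409 ÷ 108.7 = NZD 22,496.86
NZD 22,496.86 × 13.68 = MXN 307,757.04

MXN 307,757.04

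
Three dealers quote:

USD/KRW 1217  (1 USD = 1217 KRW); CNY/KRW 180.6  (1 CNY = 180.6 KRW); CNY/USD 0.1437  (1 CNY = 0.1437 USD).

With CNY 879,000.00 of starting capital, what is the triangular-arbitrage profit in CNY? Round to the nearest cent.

Profit: CNY 28,735.40

Profitable loop is CNY → KRW → USD → CNY:
CNY 879,000.00 × 180.6 = KRW 158,747,400
KRW 158,747,400 ÷ 1217 = USD 130,441.58
USD 130,441.58 ÷ 0.1437 = CNY 907,735.40
Profit = CNY 907,735.40 − CNY 879,000.00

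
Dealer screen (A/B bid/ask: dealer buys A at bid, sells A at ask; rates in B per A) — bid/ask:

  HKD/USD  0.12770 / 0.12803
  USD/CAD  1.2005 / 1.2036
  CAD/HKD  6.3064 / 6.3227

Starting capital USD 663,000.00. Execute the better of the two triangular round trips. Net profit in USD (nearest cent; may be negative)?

Net profit: USD 17,482.61

Best loop USD → HKD → CAD → USD:
USD 663,000.00 ÷ 0.12803 (buy HKD at ask) = HKD 5,178,473.80
HKD 5,178,473.80 ÷ 6.3227 (buy CAD at ask) = CAD 819,028.86
CAD 819,028.86 ÷ 1.2036 (buy USD at ask) = USD 680,482.61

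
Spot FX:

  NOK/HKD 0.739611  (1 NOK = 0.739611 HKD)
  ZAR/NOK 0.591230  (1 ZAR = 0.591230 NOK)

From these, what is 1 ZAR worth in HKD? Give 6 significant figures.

ZAR/HKD = 0.437280

1 ZAR × 0.591230 = 0.59123 NOK
0.59123 NOK × 0.739611 = 0.43728 HKD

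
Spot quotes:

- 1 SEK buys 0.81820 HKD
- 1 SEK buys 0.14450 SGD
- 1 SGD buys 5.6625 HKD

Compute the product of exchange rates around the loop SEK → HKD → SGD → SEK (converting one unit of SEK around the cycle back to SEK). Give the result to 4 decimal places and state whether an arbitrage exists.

1.0000 (no arbitrage)

Around SEK → HKD → SGD → SEK: 1 × 0.81820 ÷ 5.6625 ÷ 0.14450 = 0.999962
Product ≈ 1 (deviation 0.004%, within rounding noise).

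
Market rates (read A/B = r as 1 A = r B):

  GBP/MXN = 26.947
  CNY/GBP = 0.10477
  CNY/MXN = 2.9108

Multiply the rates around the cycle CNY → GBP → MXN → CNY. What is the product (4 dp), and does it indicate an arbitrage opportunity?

0.9699 (arbitrage exists)

Around CNY → GBP → MXN → CNY: 1 × 0.10477 × 26.947 ÷ 2.9108 = 0.969918
Product < 1; profitable direction is CNY → MXN → GBP → CNY.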